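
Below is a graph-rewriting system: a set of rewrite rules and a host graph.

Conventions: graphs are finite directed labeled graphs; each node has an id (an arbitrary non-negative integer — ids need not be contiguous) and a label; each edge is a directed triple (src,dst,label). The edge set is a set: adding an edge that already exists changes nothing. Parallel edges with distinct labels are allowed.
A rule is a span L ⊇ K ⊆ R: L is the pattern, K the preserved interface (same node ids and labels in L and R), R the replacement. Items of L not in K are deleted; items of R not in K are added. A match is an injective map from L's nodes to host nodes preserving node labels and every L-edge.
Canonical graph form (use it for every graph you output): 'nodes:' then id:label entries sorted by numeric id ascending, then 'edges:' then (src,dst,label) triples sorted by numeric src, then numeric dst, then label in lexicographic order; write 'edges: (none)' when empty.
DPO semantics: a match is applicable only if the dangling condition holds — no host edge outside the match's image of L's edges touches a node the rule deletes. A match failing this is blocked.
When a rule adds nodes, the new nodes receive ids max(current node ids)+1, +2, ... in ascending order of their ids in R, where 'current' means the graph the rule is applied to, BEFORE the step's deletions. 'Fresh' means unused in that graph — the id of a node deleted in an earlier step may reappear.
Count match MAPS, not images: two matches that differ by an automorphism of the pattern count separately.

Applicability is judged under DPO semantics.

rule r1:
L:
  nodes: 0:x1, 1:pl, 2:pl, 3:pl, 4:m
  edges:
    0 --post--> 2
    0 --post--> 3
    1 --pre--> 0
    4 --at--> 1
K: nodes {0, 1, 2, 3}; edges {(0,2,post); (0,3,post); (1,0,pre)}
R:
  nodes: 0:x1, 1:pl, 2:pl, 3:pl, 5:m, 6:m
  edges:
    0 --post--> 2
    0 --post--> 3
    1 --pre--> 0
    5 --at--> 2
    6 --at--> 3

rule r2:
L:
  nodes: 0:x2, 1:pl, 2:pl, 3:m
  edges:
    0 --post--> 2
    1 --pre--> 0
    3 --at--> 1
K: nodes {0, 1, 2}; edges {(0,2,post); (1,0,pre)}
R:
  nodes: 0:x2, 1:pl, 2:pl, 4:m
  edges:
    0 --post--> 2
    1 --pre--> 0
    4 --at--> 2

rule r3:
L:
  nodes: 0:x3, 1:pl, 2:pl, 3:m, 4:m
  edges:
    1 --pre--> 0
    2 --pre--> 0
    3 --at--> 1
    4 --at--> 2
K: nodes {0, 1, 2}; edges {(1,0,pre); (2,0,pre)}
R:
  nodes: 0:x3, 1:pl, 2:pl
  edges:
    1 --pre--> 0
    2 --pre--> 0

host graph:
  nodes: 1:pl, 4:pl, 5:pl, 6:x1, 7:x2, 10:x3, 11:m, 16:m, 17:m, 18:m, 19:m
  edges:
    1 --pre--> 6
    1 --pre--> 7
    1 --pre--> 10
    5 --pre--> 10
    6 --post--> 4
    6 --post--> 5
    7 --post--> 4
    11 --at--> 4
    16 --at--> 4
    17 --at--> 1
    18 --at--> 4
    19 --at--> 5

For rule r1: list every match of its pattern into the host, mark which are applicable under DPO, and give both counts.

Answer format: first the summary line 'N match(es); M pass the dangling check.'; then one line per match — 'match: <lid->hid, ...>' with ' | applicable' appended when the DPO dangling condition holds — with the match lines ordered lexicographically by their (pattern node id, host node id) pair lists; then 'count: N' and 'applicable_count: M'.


2 match(es); 2 pass the dangling check.
match: 0->6, 1->1, 2->4, 3->5, 4->17 | applicable
match: 0->6, 1->1, 2->5, 3->4, 4->17 | applicable
count: 2
applicable_count: 2


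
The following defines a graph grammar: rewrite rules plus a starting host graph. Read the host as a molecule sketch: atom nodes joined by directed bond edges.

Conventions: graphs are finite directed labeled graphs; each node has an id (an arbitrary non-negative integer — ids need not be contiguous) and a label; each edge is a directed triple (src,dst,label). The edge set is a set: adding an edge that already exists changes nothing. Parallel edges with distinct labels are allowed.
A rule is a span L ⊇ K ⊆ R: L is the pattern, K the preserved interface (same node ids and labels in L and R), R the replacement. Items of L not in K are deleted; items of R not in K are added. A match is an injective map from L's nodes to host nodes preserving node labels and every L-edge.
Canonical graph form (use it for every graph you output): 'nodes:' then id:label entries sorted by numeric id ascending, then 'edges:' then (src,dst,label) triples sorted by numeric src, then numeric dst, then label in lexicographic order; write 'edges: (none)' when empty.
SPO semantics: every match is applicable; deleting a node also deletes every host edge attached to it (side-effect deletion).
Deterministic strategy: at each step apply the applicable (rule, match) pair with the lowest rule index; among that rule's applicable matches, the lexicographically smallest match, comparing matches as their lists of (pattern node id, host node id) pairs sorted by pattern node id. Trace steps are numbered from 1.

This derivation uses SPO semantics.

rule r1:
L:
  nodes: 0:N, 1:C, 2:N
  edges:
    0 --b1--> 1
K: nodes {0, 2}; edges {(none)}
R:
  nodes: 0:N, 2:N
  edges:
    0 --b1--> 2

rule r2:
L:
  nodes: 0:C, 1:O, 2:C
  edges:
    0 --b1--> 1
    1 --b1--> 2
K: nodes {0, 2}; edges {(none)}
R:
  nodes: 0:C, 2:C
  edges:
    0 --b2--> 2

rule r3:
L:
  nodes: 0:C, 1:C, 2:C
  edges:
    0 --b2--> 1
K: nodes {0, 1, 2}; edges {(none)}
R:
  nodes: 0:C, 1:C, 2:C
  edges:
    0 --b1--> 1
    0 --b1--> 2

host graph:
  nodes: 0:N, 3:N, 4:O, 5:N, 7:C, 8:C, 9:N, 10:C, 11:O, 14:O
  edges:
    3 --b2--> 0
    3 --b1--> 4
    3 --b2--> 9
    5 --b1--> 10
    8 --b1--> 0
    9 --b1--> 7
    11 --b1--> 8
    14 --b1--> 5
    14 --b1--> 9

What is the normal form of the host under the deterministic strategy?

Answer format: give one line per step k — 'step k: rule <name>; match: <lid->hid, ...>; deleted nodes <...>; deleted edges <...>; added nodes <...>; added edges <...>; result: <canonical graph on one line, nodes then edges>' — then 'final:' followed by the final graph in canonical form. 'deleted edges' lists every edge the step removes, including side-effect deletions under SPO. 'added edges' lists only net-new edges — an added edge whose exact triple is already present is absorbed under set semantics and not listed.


step 1: rule r1; match: 0->5, 1->10, 2->0; deleted nodes 10; deleted edges (5,10,b1); added nodes (none); added edges (5,0,b1); result: nodes: 0:N, 3:N, 4:O, 5:N, 7:C, 8:C, 9:N, 11:O, 14:O edges: (3,0,b2); (3,4,b1); (3,9,b2); (5,0,b1); (8,0,b1); (9,7,b1); (11,8,b1); (14,5,b1); (14,9,b1)
step 2: rule r1; match: 0->9, 1->7, 2->0; deleted nodes 7; deleted edges (9,7,b1); added nodes (none); added edges (9,0,b1); result: nodes: 0:N, 3:N, 4:O, 5:N, 8:C, 9:N, 11:O, 14:O edges: (3,0,b2); (3,4,b1); (3,9,b2); (5,0,b1); (8,0,b1); (9,0,b1); (11,8,b1); (14,5,b1); (14,9,b1)
final:
nodes: 0:N, 3:N, 4:O, 5:N, 8:C, 9:N, 11:O, 14:O
edges: (3,0,b2); (3,4,b1); (3,9,b2); (5,0,b1); (8,0,b1); (9,0,b1); (11,8,b1); (14,5,b1); (14,9,b1)


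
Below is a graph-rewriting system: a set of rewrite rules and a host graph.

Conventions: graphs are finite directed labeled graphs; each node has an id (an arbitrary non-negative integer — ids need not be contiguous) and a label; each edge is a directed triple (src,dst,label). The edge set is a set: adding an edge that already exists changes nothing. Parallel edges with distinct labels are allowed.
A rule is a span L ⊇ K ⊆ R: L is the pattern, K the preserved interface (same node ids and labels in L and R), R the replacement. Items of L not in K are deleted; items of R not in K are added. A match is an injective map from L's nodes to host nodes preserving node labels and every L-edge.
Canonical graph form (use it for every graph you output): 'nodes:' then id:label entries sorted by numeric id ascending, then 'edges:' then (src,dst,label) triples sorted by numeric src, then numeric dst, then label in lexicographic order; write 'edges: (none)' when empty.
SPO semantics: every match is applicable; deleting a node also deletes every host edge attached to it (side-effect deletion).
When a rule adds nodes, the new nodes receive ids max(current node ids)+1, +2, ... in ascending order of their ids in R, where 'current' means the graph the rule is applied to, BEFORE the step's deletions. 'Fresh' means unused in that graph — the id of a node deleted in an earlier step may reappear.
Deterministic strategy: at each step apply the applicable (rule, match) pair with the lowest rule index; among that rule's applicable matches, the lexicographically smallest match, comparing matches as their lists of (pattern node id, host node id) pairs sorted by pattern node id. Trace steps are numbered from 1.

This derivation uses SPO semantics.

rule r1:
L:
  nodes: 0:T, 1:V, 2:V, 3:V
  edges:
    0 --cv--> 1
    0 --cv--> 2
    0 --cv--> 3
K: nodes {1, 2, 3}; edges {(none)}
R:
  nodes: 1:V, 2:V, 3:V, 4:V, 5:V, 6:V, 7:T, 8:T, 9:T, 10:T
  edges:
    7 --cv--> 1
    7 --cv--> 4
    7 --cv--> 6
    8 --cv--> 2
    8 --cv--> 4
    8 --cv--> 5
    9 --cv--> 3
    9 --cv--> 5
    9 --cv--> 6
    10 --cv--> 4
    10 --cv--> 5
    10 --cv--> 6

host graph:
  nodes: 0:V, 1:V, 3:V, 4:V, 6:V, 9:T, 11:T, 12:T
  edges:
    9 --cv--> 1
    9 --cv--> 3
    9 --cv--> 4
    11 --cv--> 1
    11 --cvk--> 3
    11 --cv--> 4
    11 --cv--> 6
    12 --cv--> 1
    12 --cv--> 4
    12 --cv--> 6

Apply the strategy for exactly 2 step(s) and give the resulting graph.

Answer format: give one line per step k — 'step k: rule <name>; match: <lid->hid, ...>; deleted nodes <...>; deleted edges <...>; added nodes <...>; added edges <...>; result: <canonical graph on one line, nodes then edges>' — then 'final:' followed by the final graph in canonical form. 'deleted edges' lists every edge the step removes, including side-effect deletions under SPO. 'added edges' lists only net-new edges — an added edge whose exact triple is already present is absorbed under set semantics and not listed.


step 1: rule r1; match: 0->9, 1->1, 2->3, 3->4; deleted nodes 9; deleted edges (9,1,cv); (9,3,cv); (9,4,cv); added nodes 13, 14, 15, 16, 17, 18, 19; added edges (16,1,cv); (16,13,cv); (16,15,cv); (17,3,cv); (17,13,cv); (17,14,cv); (18,4,cv); (18,14,cv); (18,15,cv); (19,13,cv); (19,14,cv); (19,15,cv); result: nodes: 0:V, 1:V, 3:V, 4:V, 6:V, 11:T, 12:T, 13:V, 14:V, 15:V, 16:T, 17:T, 18:T, 19:T edges: (11,1,cv); (11,3,cvk); (11,4,cv); (11,6,cv); (12,1,cv); (12,4,cv); (12,6,cv); (16,1,cv); (16,13,cv); (16,15,cv); (17,3,cv); (17,13,cv); (17,14,cv); (18,4,cv); (18,14,cv); (18,15,cv); (19,13,cv); (19,14,cv); (19,15,cv)
step 2: rule r1; match: 0->11, 1->1, 2->4, 3->6; deleted nodes 11; deleted edges (11,1,cv); (11,3,cvk); (11,4,cv); (11,6,cv); added nodes 20, 21, 22, 23, 24, 25, 26; added edges (23,1,cv); (23,20,cv); (23,22,cv); (24,4,cv); (24,20,cv); (24,21,cv); (25,6,cv); (25,21,cv); (25,22,cv); (26,20,cv); (26,21,cv); (26,22,cv); result: nodes: 0:V, 1:V, 3:V, 4:V, 6:V, 12:T, 13:V, 14:V, 15:V, 16:T, 17:T, 18:T, 19:T, 20:V, 21:V, 22:V, 23:T, 24:T, 25:T, 26:T edges: (12,1,cv); (12,4,cv); (12,6,cv); (16,1,cv); (16,13,cv); (16,15,cv); (17,3,cv); (17,13,cv); (17,14,cv); (18,4,cv); (18,14,cv); (18,15,cv); (19,13,cv); (19,14,cv); (19,15,cv); (23,1,cv); (23,20,cv); (23,22,cv); (24,4,cv); (24,20,cv); (24,21,cv); (25,6,cv); (25,21,cv); (25,22,cv); (26,20,cv); (26,21,cv); (26,22,cv)
final:
nodes: 0:V, 1:V, 3:V, 4:V, 6:V, 12:T, 13:V, 14:V, 15:V, 16:T, 17:T, 18:T, 19:T, 20:V, 21:V, 22:V, 23:T, 24:T, 25:T, 26:T
edges: (12,1,cv); (12,4,cv); (12,6,cv); (16,1,cv); (16,13,cv); (16,15,cv); (17,3,cv); (17,13,cv); (17,14,cv); (18,4,cv); (18,14,cv); (18,15,cv); (19,13,cv); (19,14,cv); (19,15,cv); (23,1,cv); (23,20,cv); (23,22,cv); (24,4,cv); (24,20,cv); (24,21,cv); (25,6,cv); (25,21,cv); (25,22,cv); (26,20,cv); (26,21,cv); (26,22,cv)


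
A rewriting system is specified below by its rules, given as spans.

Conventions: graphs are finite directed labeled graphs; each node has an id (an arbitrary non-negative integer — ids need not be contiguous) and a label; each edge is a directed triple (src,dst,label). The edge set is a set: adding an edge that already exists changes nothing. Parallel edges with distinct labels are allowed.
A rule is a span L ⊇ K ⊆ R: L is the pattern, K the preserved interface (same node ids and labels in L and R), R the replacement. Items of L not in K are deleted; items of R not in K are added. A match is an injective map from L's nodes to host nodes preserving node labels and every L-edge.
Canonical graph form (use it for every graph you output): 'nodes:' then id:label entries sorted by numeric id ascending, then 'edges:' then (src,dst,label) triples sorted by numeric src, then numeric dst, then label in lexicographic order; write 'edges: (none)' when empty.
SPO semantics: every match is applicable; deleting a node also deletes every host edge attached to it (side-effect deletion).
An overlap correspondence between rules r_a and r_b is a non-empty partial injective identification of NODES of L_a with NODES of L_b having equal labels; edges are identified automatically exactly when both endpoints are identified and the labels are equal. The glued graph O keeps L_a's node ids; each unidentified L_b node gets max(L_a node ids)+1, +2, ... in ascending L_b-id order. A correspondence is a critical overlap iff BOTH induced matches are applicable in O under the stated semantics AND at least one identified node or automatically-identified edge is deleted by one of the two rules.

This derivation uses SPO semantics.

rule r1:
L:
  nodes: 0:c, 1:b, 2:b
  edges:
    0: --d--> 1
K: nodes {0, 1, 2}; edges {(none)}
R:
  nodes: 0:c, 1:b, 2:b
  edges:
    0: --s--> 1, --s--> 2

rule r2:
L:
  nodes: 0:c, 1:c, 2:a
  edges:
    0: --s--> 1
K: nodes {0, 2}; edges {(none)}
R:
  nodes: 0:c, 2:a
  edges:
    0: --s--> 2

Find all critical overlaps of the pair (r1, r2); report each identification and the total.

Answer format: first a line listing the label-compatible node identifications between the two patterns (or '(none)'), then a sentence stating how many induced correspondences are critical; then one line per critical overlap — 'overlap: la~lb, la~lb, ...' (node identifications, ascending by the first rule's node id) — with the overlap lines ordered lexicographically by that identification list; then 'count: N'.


label-compatible node identifications between L(r1) and L(r2): 0~0, 0~1
1 of the induced correspondences is a critical overlap of r1 and r2.
overlap: 0~1
count: 1


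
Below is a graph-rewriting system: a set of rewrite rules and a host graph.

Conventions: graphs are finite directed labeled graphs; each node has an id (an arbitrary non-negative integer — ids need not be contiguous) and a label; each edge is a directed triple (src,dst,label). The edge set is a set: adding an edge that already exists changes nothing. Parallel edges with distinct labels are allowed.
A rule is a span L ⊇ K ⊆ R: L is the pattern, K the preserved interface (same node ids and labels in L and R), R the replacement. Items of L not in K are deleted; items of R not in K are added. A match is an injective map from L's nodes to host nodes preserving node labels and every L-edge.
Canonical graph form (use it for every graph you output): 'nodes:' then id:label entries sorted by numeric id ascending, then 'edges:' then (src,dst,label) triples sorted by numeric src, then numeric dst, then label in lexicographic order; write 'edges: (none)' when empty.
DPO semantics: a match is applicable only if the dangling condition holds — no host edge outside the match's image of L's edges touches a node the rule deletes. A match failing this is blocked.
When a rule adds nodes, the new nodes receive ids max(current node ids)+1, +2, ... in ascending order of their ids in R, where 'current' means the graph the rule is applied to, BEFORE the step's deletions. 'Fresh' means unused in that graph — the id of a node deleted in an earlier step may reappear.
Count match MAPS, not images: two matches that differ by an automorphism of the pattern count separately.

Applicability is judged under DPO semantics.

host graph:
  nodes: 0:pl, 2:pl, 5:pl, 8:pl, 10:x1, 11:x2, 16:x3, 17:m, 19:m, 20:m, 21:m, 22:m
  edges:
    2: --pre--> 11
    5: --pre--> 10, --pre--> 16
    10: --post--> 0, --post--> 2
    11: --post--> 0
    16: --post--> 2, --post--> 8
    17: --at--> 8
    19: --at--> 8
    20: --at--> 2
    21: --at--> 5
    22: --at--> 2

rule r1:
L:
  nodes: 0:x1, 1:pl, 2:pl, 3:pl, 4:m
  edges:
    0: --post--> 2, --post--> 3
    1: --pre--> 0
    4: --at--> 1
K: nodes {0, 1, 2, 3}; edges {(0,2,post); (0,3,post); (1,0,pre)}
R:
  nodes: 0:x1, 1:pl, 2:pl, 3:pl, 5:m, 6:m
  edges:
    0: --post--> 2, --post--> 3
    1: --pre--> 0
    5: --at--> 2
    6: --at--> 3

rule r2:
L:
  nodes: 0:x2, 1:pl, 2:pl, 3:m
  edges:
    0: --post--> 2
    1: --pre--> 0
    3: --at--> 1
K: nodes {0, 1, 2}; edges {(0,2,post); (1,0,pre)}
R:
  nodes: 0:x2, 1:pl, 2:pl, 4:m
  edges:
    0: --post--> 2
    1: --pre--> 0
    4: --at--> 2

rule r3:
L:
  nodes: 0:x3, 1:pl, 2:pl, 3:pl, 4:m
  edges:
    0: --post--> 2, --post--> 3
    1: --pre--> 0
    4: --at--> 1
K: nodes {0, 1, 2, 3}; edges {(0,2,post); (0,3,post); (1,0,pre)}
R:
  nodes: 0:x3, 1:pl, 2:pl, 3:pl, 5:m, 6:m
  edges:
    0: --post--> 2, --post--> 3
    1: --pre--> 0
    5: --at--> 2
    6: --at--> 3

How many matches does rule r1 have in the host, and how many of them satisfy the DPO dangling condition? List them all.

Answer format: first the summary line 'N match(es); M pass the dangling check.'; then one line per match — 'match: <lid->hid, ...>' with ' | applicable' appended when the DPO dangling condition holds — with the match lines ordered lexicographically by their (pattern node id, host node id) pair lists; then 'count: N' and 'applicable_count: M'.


2 match(es); 2 pass the dangling check.
match: 0->10, 1->5, 2->0, 3->2, 4->21 | applicable
match: 0->10, 1->5, 2->2, 3->0, 4->21 | applicable
count: 2
applicable_count: 2


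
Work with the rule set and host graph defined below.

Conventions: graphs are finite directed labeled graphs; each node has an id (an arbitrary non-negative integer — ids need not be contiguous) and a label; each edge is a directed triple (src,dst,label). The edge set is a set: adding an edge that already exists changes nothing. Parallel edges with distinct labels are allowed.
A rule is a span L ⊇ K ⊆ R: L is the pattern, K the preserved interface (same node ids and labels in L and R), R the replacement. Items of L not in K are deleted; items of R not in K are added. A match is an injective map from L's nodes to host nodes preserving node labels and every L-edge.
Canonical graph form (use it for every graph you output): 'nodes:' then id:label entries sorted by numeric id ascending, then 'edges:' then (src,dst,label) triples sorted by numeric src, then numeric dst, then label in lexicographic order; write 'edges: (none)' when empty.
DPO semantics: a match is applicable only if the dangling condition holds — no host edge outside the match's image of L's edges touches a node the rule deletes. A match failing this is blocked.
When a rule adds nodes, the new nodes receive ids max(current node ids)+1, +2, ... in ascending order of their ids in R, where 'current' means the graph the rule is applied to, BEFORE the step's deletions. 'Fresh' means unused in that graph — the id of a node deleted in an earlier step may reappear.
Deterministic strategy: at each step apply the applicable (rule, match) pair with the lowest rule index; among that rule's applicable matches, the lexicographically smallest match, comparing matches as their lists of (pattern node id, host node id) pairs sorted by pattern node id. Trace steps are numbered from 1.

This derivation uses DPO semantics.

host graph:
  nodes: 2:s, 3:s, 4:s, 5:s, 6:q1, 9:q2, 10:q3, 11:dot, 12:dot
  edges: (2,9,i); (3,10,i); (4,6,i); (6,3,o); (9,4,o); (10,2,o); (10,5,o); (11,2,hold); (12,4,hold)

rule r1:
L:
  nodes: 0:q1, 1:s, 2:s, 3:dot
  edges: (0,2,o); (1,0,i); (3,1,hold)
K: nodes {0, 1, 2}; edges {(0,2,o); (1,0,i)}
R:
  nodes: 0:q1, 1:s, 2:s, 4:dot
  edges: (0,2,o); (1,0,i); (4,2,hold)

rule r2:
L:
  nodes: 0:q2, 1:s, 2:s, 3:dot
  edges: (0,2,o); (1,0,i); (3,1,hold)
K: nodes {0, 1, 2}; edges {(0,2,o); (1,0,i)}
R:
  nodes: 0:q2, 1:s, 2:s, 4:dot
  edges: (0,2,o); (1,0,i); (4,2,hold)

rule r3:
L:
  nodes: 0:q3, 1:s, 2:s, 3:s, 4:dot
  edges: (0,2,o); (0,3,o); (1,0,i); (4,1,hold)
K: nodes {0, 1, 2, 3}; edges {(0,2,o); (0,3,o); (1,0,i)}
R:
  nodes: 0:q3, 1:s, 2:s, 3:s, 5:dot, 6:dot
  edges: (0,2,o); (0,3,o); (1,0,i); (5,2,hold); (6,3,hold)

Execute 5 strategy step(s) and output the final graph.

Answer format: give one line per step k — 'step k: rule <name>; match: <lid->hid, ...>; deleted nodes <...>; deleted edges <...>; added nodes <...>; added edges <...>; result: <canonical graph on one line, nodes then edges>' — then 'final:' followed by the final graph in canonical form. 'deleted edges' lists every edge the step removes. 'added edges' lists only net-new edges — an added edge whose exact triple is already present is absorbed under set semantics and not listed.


step 1: rule r1; match: 0->6, 1->4, 2->3, 3->12; deleted nodes 12; deleted edges (12,4,hold); added nodes 13; added edges (13,3,hold); result: nodes: 2:s, 3:s, 4:s, 5:s, 6:q1, 9:q2, 10:q3, 11:dot, 13:dot edges: (2,9,i); (3,10,i); (4,6,i); (6,3,o); (9,4,o); (10,2,o); (10,5,o); (11,2,hold); (13,3,hold)
step 2: rule r2; match: 0->9, 1->2, 2->4, 3->11; deleted nodes 11; deleted edges (11,2,hold); added nodes 14; added edges (14,4,hold); result: nodes: 2:s, 3:s, 4:s, 5:s, 6:q1, 9:q2, 10:q3, 13:dot, 14:dot edges: (2,9,i); (3,10,i); (4,6,i); (6,3,o); (9,4,o); (10,2,o); (10,5,o); (13,3,hold); (14,4,hold)
step 3: rule r1; match: 0->6, 1->4, 2->3, 3->14; deleted nodes 14; deleted edges (14,4,hold); added nodes 15; added edges (15,3,hold); result: nodes: 2:s, 3:s, 4:s, 5:s, 6:q1, 9:q2, 10:q3, 13:dot, 15:dot edges: (2,9,i); (3,10,i); (4,6,i); (6,3,o); (9,4,o); (10,2,o); (10,5,o); (13,3,hold); (15,3,hold)
step 4: rule r3; match: 0->10, 1->3, 2->2, 3->5, 4->13; deleted nodes 13; deleted edges (13,3,hold); added nodes 16, 17; added edges (16,2,hold); (17,5,hold); result: nodes: 2:s, 3:s, 4:s, 5:s, 6:q1, 9:q2, 10:q3, 15:dot, 16:dot, 17:dot edges: (2,9,i); (3,10,i); (4,6,i); (6,3,o); (9,4,o); (10,2,o); (10,5,o); (15,3,hold); (16,2,hold); (17,5,hold)
step 5: rule r2; match: 0->9, 1->2, 2->4, 3->16; deleted nodes 16; deleted edges (16,2,hold); added nodes 18; added edges (18,4,hold); result: nodes: 2:s, 3:s, 4:s, 5:s, 6:q1, 9:q2, 10:q3, 15:dot, 17:dot, 18:dot edges: (2,9,i); (3,10,i); (4,6,i); (6,3,o); (9,4,o); (10,2,o); (10,5,o); (15,3,hold); (17,5,hold); (18,4,hold)
final:
nodes: 2:s, 3:s, 4:s, 5:s, 6:q1, 9:q2, 10:q3, 15:dot, 17:dot, 18:dot
edges: (2,9,i); (3,10,i); (4,6,i); (6,3,o); (9,4,o); (10,2,o); (10,5,o); (15,3,hold); (17,5,hold); (18,4,hold)


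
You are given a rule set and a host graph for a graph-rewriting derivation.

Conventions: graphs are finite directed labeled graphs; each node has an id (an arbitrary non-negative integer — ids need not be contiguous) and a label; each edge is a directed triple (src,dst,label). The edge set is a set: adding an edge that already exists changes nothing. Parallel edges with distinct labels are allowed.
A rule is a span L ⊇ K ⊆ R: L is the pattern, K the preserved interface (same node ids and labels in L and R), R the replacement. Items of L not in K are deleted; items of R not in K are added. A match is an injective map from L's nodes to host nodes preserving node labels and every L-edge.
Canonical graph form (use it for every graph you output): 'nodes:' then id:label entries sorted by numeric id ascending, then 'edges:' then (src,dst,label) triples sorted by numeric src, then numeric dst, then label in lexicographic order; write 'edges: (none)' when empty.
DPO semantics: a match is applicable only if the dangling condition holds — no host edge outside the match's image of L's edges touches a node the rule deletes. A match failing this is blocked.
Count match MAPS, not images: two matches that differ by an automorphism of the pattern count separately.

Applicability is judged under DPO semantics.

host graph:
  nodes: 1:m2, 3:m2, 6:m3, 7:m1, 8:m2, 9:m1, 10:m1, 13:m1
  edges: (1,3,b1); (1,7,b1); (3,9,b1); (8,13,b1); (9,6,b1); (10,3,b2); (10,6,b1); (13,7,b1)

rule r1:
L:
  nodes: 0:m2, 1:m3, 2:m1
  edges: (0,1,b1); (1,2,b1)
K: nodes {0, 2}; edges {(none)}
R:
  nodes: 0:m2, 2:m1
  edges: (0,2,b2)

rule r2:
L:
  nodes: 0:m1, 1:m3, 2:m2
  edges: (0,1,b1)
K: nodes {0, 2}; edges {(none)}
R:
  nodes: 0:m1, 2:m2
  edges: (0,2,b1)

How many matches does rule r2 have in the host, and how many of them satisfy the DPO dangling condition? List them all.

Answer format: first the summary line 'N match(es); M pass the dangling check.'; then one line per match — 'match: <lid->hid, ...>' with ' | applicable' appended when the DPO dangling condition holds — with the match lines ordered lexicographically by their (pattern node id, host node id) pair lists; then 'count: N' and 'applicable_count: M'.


6 match(es); 0 pass the dangling check.
match: 0->9, 1->6, 2->1
match: 0->9, 1->6, 2->3
match: 0->9, 1->6, 2->8
match: 0->10, 1->6, 2->1
match: 0->10, 1->6, 2->3
match: 0->10, 1->6, 2->8
count: 6
applicable_count: 0


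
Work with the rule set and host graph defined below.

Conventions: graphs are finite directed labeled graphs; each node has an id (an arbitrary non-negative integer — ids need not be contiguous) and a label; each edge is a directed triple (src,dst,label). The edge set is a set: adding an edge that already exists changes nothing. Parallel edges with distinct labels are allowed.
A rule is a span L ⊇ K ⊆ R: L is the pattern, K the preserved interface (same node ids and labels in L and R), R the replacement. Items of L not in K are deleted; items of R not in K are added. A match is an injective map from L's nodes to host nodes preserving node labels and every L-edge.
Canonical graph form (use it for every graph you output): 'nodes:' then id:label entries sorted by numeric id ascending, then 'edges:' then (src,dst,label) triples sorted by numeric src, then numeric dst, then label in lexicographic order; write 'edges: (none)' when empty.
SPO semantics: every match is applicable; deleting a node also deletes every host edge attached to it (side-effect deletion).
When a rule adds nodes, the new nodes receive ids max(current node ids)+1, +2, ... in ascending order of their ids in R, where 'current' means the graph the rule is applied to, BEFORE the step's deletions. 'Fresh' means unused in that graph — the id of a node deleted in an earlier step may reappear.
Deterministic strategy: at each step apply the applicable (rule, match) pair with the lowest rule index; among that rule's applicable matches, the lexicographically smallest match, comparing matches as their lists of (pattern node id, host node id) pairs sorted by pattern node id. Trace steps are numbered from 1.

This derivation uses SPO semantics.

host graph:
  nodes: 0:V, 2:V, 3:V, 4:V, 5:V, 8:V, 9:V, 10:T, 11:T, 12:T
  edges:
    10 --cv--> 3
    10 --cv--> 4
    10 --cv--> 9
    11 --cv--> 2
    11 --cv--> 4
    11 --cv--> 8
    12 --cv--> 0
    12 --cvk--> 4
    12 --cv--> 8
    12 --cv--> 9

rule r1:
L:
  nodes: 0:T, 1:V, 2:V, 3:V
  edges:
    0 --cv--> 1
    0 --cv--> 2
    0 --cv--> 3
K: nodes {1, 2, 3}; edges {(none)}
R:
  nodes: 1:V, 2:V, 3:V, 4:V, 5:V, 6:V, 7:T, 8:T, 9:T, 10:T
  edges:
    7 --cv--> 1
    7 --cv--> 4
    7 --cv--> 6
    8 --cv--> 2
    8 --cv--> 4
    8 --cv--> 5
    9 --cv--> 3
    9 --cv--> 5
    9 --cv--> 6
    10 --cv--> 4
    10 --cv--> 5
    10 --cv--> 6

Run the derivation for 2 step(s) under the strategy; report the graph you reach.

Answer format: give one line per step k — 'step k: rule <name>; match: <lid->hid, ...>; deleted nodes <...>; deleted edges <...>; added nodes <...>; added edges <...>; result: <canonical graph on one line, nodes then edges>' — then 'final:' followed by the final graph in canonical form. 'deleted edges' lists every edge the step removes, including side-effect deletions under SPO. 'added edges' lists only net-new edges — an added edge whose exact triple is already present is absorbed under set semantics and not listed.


step 1: rule r1; match: 0->10, 1->3, 2->4, 3->9; deleted nodes 10; deleted edges (10,3,cv); (10,4,cv); (10,9,cv); added nodes 13, 14, 15, 16, 17, 18, 19; added edges (16,3,cv); (16,13,cv); (16,15,cv); (17,4,cv); (17,13,cv); (17,14,cv); (18,9,cv); (18,14,cv); (18,15,cv); (19,13,cv); (19,14,cv); (19,15,cv); result: nodes: 0:V, 2:V, 3:V, 4:V, 5:V, 8:V, 9:V, 11:T, 12:T, 13:V, 14:V, 15:V, 16:T, 17:T, 18:T, 19:T edges: (11,2,cv); (11,4,cv); (11,8,cv); (12,0,cv); (12,4,cvk); (12,8,cv); (12,9,cv); (16,3,cv); (16,13,cv); (16,15,cv); (17,4,cv); (17,13,cv); (17,14,cv); (18,9,cv); (18,14,cv); (18,15,cv); (19,13,cv); (19,14,cv); (19,15,cv)
step 2: rule r1; match: 0->11, 1->2, 2->4, 3->8; deleted nodes 11; deleted edges (11,2,cv); (11,4,cv); (11,8,cv); added nodes 20, 21, 22, 23, 24, 25, 26; added edges (23,2,cv); (23,20,cv); (23,22,cv); (24,4,cv); (24,20,cv); (24,21,cv); (25,8,cv); (25,21,cv); (25,22,cv); (26,20,cv); (26,21,cv); (26,22,cv); result: nodes: 0:V, 2:V, 3:V, 4:V, 5:V, 8:V, 9:V, 12:T, 13:V, 14:V, 15:V, 16:T, 17:T, 18:T, 19:T, 20:V, 21:V, 22:V, 23:T, 24:T, 25:T, 26:T edges: (12,0,cv); (12,4,cvk); (12,8,cv); (12,9,cv); (16,3,cv); (16,13,cv); (16,15,cv); (17,4,cv); (17,13,cv); (17,14,cv); (18,9,cv); (18,14,cv); (18,15,cv); (19,13,cv); (19,14,cv); (19,15,cv); (23,2,cv); (23,20,cv); (23,22,cv); (24,4,cv); (24,20,cv); (24,21,cv); (25,8,cv); (25,21,cv); (25,22,cv); (26,20,cv); (26,21,cv); (26,22,cv)
final:
nodes: 0:V, 2:V, 3:V, 4:V, 5:V, 8:V, 9:V, 12:T, 13:V, 14:V, 15:V, 16:T, 17:T, 18:T, 19:T, 20:V, 21:V, 22:V, 23:T, 24:T, 25:T, 26:T
edges: (12,0,cv); (12,4,cvk); (12,8,cv); (12,9,cv); (16,3,cv); (16,13,cv); (16,15,cv); (17,4,cv); (17,13,cv); (17,14,cv); (18,9,cv); (18,14,cv); (18,15,cv); (19,13,cv); (19,14,cv); (19,15,cv); (23,2,cv); (23,20,cv); (23,22,cv); (24,4,cv); (24,20,cv); (24,21,cv); (25,8,cv); (25,21,cv); (25,22,cv); (26,20,cv); (26,21,cv); (26,22,cv)


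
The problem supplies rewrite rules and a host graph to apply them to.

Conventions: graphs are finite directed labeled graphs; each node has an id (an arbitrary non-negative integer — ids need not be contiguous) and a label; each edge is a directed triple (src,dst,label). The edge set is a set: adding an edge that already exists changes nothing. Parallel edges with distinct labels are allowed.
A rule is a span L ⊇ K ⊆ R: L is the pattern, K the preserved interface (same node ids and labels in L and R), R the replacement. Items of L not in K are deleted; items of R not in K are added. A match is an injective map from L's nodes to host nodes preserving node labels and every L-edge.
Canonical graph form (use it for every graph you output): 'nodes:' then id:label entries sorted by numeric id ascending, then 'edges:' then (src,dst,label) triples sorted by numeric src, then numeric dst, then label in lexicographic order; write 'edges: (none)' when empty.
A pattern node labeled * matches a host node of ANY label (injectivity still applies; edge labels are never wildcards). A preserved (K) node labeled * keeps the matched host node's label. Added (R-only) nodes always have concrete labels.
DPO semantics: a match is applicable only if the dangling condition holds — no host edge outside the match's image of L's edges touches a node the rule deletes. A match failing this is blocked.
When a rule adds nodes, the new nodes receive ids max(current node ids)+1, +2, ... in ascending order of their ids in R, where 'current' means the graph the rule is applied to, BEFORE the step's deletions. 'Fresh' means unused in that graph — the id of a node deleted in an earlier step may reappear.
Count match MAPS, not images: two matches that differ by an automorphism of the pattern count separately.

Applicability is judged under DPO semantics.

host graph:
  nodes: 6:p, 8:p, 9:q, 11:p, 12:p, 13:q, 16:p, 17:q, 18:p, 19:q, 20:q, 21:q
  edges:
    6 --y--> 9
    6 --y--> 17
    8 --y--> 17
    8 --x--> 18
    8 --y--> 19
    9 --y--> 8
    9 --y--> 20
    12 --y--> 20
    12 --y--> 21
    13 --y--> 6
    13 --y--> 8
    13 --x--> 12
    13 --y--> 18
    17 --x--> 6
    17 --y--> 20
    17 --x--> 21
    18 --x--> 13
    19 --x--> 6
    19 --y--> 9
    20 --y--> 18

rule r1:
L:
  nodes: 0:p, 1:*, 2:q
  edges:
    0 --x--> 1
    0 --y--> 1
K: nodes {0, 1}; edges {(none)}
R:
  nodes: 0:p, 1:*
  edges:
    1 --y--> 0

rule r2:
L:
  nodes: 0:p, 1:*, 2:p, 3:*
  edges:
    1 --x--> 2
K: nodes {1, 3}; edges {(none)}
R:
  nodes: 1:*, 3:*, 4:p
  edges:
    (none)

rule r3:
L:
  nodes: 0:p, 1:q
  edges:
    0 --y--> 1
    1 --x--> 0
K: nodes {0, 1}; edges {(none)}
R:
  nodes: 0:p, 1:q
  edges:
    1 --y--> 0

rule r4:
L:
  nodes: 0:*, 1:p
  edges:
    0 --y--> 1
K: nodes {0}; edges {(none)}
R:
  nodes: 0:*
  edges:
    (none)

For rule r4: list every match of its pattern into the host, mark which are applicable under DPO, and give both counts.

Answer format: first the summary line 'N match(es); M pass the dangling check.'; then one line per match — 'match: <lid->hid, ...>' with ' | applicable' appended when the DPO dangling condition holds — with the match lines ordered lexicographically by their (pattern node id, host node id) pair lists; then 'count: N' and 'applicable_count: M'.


5 match(es); 0 pass the dangling check.
match: 0->9, 1->8
match: 0->13, 1->6
match: 0->13, 1->8
match: 0->13, 1->18
match: 0->20, 1->18
count: 5
applicable_count: 0


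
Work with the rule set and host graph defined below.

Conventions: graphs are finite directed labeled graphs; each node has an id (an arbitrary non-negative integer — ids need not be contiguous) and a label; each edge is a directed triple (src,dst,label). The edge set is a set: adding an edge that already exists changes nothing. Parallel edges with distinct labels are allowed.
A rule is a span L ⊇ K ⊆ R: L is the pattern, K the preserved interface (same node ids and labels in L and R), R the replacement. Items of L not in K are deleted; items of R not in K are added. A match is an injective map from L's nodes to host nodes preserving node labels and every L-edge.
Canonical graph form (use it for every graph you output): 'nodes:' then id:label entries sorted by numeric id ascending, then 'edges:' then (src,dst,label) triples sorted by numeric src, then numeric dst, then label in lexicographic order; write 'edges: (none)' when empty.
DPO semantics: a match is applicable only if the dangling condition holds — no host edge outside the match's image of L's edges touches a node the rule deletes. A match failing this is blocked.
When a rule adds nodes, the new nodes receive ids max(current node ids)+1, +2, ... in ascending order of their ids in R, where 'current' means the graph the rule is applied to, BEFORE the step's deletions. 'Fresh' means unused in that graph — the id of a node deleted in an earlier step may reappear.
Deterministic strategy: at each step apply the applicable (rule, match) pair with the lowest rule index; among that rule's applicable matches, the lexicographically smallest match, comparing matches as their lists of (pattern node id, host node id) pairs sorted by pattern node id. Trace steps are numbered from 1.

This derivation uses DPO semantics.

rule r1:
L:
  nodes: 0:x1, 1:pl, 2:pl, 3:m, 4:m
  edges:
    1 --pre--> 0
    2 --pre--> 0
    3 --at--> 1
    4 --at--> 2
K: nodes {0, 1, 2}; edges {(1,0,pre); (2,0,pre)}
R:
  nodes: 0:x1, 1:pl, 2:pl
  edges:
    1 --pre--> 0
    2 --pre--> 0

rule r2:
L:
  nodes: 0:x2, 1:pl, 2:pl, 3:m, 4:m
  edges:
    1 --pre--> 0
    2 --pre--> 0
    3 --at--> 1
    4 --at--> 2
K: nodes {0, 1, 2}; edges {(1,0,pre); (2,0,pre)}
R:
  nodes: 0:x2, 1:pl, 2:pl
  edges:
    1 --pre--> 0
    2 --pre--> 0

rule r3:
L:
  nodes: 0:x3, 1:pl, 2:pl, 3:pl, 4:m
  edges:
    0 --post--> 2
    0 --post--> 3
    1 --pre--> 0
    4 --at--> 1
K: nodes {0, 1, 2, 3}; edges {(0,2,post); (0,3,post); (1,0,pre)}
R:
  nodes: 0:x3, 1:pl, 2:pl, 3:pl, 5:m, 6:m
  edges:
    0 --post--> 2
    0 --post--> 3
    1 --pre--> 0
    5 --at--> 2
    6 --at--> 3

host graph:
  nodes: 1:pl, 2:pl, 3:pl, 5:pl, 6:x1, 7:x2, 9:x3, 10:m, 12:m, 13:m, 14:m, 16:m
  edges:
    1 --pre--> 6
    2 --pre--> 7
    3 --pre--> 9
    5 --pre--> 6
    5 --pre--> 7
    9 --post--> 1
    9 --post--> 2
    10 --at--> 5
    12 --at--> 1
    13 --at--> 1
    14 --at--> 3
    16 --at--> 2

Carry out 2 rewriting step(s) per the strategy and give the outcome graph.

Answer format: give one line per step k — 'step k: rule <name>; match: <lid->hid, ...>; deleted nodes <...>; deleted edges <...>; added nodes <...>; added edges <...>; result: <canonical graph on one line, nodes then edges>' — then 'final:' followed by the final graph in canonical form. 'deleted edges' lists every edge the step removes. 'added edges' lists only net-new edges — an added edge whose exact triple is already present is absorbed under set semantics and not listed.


step 1: rule r1; match: 0->6, 1->1, 2->5, 3->12, 4->10; deleted nodes 10, 12; deleted edges (10,5,at); (12,1,at); added nodes (none); added edges (none); result: nodes: 1:pl, 2:pl, 3:pl, 5:pl, 6:x1, 7:x2, 9:x3, 13:m, 14:m, 16:m edges: (1,6,pre); (2,7,pre); (3,9,pre); (5,6,pre); (5,7,pre); (9,1,post); (9,2,post); (13,1,at); (14,3,at); (16,2,at)
step 2: rule r3; match: 0->9, 1->3, 2->1, 3->2, 4->14; deleted nodes 14; deleted edges (14,3,at); added nodes 17, 18; added edges (17,1,at); (18,2,at); result: nodes: 1:pl, 2:pl, 3:pl, 5:pl, 6:x1, 7:x2, 9:x3, 13:m, 16:m, 17:m, 18:m edges: (1,6,pre); (2,7,pre); (3,9,pre); (5,6,pre); (5,7,pre); (9,1,post); (9,2,post); (13,1,at); (16,2,at); (17,1,at); (18,2,at)
final:
nodes: 1:pl, 2:pl, 3:pl, 5:pl, 6:x1, 7:x2, 9:x3, 13:m, 16:m, 17:m, 18:m
edges: (1,6,pre); (2,7,pre); (3,9,pre); (5,6,pre); (5,7,pre); (9,1,post); (9,2,post); (13,1,at); (16,2,at); (17,1,at); (18,2,at)


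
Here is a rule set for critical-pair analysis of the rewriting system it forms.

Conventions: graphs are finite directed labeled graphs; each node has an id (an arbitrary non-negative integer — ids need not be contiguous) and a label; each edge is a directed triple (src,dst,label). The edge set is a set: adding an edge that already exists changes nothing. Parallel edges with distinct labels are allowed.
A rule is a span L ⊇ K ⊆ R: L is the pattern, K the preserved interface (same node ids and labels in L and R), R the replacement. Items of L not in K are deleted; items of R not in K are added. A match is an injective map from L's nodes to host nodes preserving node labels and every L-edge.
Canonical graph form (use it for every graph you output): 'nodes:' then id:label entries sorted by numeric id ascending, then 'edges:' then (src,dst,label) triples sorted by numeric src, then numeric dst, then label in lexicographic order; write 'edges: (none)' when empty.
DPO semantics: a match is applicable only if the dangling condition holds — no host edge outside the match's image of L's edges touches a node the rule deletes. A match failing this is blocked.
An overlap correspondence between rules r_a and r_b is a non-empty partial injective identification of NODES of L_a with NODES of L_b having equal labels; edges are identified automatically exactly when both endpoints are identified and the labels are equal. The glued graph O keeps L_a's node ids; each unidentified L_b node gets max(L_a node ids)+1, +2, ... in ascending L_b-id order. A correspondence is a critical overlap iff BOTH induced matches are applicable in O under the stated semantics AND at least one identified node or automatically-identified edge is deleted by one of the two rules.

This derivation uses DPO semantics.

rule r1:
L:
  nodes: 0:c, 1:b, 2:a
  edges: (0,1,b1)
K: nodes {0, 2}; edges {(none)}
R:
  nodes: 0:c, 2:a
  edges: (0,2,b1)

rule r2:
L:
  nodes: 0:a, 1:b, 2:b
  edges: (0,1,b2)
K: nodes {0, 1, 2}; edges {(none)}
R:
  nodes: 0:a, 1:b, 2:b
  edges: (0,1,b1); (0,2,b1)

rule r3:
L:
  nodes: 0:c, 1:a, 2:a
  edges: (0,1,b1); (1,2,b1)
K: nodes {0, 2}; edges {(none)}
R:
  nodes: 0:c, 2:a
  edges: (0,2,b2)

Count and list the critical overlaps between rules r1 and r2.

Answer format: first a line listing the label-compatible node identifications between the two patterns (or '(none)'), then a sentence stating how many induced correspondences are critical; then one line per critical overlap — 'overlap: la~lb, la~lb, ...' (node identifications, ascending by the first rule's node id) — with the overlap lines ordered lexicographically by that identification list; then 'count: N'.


label-compatible node identifications between L(r1) and L(r2): 1~1, 1~2, 2~0
2 of the induced correspondences are critical overlaps of r1 and r2.
overlap: 1~2
overlap: 1~2, 2~0
count: 2
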